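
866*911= 788926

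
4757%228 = 197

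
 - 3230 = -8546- - 5316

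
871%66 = 13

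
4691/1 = 4691 = 4691.00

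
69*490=33810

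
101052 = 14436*7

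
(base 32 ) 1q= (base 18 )34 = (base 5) 213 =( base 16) 3A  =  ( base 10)58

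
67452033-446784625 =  - 379332592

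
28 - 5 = 23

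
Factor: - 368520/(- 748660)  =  222/451 = 2^1 * 3^1*11^( - 1)*37^1 * 41^( - 1) 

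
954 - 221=733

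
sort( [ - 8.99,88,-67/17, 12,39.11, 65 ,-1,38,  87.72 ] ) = [ - 8.99,-67/17, - 1 , 12, 38, 39.11, 65 , 87.72, 88]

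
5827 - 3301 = 2526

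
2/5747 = 2/5747=0.00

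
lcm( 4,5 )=20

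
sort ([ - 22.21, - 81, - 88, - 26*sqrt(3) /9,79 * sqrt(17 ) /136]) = [ - 88, - 81, - 22.21, - 26*sqrt(3 ) /9,79* sqrt( 17) /136 ]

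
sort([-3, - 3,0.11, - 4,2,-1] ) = [ - 4, - 3, - 3,  -  1,0.11,2]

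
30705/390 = 78 + 19/26 = 78.73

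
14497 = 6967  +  7530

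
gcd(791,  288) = 1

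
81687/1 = 81687 = 81687.00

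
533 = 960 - 427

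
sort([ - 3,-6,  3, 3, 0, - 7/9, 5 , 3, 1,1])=[ - 6, - 3, - 7/9,0, 1 , 1 , 3, 3,3, 5 ]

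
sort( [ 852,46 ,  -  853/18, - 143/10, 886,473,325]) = [ - 853/18 , - 143/10,  46,  325,  473, 852 , 886 ]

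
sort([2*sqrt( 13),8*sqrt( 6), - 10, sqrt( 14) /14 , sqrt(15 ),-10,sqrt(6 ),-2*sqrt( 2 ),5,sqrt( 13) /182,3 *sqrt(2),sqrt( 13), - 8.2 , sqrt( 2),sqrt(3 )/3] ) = [ - 10,  -  10,  -  8.2 ,-2*sqrt(2 ) , sqrt( 13) /182,  sqrt( 14) /14,sqrt( 3 ) /3,sqrt( 2),sqrt( 6),  sqrt( 13),sqrt( 15), 3*sqrt( 2),5 , 2 *sqrt( 13), 8*sqrt( 6)]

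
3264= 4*816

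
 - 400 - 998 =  - 1398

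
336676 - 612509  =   - 275833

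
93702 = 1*93702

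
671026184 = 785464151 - 114437967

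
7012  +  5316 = 12328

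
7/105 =1/15 = 0.07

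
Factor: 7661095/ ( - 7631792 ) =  - 2^(-4)*5^1*7^(-1)* 13^1*43^1*2741^1 *68141^( - 1)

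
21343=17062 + 4281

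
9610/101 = 9610/101= 95.15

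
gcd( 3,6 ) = 3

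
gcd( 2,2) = 2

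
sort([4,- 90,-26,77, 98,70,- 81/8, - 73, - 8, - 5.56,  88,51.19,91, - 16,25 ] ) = [ - 90, - 73, - 26,-16,- 81/8 ,-8, - 5.56,4, 25,51.19, 70, 77,88,91,98] 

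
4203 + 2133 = 6336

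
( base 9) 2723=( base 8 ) 3776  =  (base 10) 2046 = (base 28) 2h2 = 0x7fe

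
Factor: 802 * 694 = 2^2*347^1*401^1 = 556588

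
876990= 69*12710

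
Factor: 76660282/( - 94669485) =-2643458/3264465=- 2^1*3^ (  -  1)*5^( - 1) * 367^( - 1) * 593^( - 1 )*1321729^1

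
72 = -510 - -582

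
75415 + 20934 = 96349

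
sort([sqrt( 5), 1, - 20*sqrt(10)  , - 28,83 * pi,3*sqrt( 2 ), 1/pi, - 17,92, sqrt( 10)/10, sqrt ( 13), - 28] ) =[ - 20 * sqrt( 10 ), - 28,- 28, - 17,sqrt( 10 ) /10,1/pi,1  ,  sqrt(5), sqrt( 13) , 3 * sqrt ( 2 ), 92, 83*pi ]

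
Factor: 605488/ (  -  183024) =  - 3^(  -  2 )*13^1*31^( - 1)*71^1 = -923/279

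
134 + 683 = 817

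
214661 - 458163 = -243502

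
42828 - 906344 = -863516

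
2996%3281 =2996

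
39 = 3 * 13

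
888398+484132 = 1372530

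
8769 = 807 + 7962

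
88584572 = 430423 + 88154149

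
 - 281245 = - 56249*5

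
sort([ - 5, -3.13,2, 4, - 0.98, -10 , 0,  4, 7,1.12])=[ - 10, - 5, - 3.13, - 0.98, 0,1.12, 2,4,4,7]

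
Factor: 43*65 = 5^1 * 13^1*43^1 = 2795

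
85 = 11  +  74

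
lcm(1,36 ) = 36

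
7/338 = 7/338 = 0.02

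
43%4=3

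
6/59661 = 2/19887=0.00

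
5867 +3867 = 9734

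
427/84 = 61/12  =  5.08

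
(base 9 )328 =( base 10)269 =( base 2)100001101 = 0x10d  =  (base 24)b5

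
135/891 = 5/33 = 0.15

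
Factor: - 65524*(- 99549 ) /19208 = 1630712169/4802 =2^(-1)*3^4*7^(-4)*1229^1 * 16381^1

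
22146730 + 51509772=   73656502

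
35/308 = 5/44 = 0.11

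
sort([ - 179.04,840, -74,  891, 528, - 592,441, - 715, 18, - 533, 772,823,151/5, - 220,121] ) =[ - 715 , - 592, - 533,  -  220, - 179.04, - 74,  18, 151/5,121,441,528,772,823,840,891 ]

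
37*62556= 2314572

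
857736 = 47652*18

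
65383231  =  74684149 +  - 9300918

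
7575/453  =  2525/151 = 16.72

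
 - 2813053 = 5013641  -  7826694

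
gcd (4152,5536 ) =1384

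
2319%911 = 497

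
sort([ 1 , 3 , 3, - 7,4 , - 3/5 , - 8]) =[ - 8, - 7, - 3/5,1,3 , 3, 4]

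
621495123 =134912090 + 486583033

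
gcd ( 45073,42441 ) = 329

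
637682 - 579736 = 57946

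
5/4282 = 5/4282 =0.00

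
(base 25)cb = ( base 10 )311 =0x137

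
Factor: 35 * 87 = 3^1*5^1  *7^1*29^1= 3045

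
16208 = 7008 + 9200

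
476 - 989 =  - 513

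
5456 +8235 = 13691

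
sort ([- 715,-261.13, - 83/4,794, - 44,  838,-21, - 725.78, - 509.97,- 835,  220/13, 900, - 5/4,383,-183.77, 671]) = [ - 835, -725.78,-715, - 509.97, -261.13,  -  183.77 ,-44, - 21, - 83/4, - 5/4,220/13 , 383 , 671,794,838, 900] 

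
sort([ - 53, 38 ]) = [ - 53,38]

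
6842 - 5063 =1779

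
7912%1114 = 114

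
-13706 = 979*( - 14 ) 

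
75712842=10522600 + 65190242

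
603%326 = 277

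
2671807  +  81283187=83954994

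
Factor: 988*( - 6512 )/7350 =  - 2^5*3^( - 1 )*5^(-2)*7^(  -  2)*11^1*13^1*19^1*37^1 =-  3216928/3675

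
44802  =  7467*6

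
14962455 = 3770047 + 11192408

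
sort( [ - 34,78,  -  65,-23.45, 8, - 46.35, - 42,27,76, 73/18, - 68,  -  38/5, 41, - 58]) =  [ - 68,- 65, - 58,-46.35,-42, - 34, - 23.45 , - 38/5, 73/18,8, 27 , 41, 76,78]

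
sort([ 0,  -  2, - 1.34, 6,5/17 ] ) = [ - 2, -1.34,  0, 5/17,6]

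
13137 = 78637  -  65500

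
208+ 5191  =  5399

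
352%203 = 149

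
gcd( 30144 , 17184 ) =96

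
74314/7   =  10616 + 2/7 = 10616.29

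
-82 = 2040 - 2122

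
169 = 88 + 81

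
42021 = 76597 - 34576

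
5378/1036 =5 + 99/518 = 5.19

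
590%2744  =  590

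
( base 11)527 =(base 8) 1172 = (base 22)16i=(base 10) 634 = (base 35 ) i4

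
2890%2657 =233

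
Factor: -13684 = -2^2  *11^1*311^1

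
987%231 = 63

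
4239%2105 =29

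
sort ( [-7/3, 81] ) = [ - 7/3,  81 ] 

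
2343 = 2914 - 571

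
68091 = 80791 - 12700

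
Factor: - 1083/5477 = - 3^1 * 19^2*5477^(  -  1) 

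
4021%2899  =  1122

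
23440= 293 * 80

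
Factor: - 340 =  - 2^2* 5^1* 17^1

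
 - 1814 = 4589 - 6403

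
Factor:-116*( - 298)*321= 2^3 * 3^1 * 29^1 * 107^1*149^1 = 11096328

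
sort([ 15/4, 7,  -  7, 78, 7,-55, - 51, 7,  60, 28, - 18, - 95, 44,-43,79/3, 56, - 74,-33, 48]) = [-95,-74,-55, - 51,-43,-33, - 18, - 7,  15/4,7, 7, 7, 79/3, 28, 44, 48, 56, 60, 78 ]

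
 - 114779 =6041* (  -  19 )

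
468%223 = 22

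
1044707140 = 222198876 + 822508264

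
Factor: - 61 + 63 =2 = 2^1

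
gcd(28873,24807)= 1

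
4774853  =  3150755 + 1624098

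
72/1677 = 24/559 = 0.04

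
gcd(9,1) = 1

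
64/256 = 1/4  =  0.25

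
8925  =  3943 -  - 4982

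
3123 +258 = 3381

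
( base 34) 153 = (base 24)279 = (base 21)306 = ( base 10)1329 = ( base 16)531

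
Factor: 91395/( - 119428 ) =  - 2^ ( - 2 )*3^3*5^1*73^(- 1)*409^(-1 )*677^1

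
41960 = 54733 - 12773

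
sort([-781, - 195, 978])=[ - 781 ,- 195,978]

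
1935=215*9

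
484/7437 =484/7437= 0.07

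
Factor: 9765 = 3^2*5^1 * 7^1 * 31^1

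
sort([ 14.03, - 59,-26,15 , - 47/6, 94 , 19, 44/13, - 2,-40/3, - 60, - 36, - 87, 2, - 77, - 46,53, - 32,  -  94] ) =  [-94, - 87, - 77,  -  60, - 59, - 46, - 36, - 32, - 26, - 40/3, - 47/6, - 2, 2,44/13, 14.03, 15,19,53, 94]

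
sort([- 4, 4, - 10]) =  [ - 10,  -  4,4] 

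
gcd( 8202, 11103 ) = 3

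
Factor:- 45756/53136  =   - 31/36 = - 2^( - 2)*3^( - 2) * 31^1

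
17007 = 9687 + 7320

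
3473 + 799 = 4272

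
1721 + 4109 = 5830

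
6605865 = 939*7035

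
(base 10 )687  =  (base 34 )k7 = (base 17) 267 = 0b1010101111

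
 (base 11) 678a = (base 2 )10001011100011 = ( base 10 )8931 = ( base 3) 110020210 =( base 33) 86l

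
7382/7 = 1054 + 4/7 = 1054.57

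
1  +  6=7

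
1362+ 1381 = 2743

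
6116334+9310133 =15426467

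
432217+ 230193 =662410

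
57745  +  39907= 97652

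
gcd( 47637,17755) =67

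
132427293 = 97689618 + 34737675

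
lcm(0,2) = 0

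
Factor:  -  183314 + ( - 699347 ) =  - 882661=- 13^1*43^1*1579^1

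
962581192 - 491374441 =471206751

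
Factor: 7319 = 13^1*563^1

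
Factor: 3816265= 5^1*53^1*14401^1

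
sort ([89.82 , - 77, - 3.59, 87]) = [ - 77,- 3.59, 87,89.82]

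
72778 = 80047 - 7269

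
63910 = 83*770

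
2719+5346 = 8065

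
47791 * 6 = 286746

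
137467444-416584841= -279117397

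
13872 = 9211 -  - 4661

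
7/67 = 7/67 = 0.10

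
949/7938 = 949/7938= 0.12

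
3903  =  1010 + 2893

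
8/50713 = 8/50713 = 0.00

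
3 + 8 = 11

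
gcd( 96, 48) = 48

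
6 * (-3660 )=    - 21960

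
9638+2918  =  12556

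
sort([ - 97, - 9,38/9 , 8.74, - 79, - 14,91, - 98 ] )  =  [ - 98, - 97, - 79,-14, - 9,38/9 , 8.74,91]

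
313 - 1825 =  - 1512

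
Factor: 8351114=2^1*17^1 *245621^1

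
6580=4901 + 1679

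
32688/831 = 10896/277 =39.34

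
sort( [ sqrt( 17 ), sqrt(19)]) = [sqrt (17), sqrt ( 19)]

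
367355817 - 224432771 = 142923046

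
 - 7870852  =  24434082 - 32304934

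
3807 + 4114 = 7921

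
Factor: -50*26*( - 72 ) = 2^5 * 3^2*5^2*13^1 = 93600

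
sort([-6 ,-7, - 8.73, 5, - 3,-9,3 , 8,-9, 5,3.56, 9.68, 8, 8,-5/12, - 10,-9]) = [-10,-9, - 9, - 9 ,  -  8.73,- 7 ,-6,  -  3, - 5/12,3,3.56 , 5, 5, 8, 8,8, 9.68]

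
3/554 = 3/554 = 0.01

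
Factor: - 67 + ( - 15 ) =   -  2^1 * 41^1 = -  82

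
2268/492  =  189/41 = 4.61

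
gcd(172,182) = 2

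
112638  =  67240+45398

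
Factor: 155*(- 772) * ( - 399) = 47744340 = 2^2*3^1*5^1*7^1* 19^1*31^1*193^1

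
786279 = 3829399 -3043120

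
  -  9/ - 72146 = 9/72146=0.00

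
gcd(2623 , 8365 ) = 1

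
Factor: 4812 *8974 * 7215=311564536920 = 2^3 * 3^2*5^1*7^1 * 13^1*37^1*401^1 * 641^1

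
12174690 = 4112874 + 8061816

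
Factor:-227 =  - 227^1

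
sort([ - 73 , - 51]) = [ - 73,  -  51]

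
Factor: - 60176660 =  - 2^2*5^1*83^1*36251^1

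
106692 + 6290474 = 6397166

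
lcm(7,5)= 35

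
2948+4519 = 7467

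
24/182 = 12/91  =  0.13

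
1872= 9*208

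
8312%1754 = 1296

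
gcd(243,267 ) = 3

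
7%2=1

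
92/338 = 46/169= 0.27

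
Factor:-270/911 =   -  2^1*3^3*5^1 * 911^(-1 )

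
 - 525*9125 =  - 4790625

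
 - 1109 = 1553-2662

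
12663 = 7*1809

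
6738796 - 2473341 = 4265455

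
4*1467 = 5868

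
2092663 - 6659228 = -4566565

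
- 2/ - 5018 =1/2509 = 0.00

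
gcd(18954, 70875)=81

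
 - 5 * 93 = - 465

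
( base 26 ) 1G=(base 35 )17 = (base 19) 24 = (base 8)52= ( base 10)42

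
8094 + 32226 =40320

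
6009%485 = 189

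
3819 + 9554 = 13373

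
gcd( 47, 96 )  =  1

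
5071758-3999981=1071777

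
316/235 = 1 +81/235 = 1.34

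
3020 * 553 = 1670060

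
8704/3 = 2901 + 1/3= 2901.33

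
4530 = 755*6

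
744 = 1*744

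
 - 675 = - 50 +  - 625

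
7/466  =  7/466  =  0.02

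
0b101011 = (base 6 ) 111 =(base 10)43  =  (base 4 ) 223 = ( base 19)25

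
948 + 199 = 1147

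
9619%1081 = 971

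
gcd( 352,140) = 4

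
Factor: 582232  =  2^3*7^1  *  37^1 * 281^1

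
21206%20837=369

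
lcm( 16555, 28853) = 1009855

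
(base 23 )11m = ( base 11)482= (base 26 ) M2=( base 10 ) 574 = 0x23E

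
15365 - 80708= - 65343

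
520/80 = 6+1/2  =  6.50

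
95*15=1425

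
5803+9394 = 15197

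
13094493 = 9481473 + 3613020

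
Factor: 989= 23^1 *43^1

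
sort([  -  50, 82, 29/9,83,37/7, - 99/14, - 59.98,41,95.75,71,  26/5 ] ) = [ - 59.98, - 50, - 99/14,  29/9,26/5,37/7,41,71,82,83 , 95.75]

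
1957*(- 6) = - 11742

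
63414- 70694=-7280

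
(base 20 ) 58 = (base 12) 90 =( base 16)6C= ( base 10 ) 108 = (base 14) 7a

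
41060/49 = 41060/49 = 837.96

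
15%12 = 3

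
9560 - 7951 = 1609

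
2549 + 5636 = 8185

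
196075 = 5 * 39215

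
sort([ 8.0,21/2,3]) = [ 3,8.0,21/2 ] 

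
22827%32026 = 22827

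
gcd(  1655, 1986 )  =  331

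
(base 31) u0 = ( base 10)930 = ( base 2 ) 1110100010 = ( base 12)656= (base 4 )32202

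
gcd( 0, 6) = 6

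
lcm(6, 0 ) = 0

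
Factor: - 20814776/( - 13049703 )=2^3 *3^( - 2)*1449967^(-1 )*2601847^1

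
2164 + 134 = 2298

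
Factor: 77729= 19^1*4091^1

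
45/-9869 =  - 1 + 9824/9869 = - 0.00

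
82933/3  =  82933/3  =  27644.33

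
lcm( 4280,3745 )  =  29960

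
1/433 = 1/433 = 0.00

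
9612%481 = 473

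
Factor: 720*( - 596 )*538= - 230866560  =  - 2^7*3^2*5^1 * 149^1*  269^1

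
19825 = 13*1525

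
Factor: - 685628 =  - 2^2 * 181^1 * 947^1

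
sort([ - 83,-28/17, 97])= [ - 83, - 28/17, 97]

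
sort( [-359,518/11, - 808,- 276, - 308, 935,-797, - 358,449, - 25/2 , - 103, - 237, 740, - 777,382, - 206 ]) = [ - 808 ,-797 , - 777, - 359, - 358, - 308,  -  276, - 237 , - 206, - 103, - 25/2, 518/11,382,449,740, 935]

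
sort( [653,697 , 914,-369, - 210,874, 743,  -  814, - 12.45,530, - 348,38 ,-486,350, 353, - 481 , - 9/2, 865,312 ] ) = [ - 814 , - 486 ,- 481,  -  369, - 348,-210,-12.45,- 9/2, 38,312,350, 353, 530, 653,  697,743,865,874, 914]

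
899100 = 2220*405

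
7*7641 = 53487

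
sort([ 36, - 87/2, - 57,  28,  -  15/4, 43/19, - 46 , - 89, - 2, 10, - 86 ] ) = [ - 89, - 86, - 57, - 46, - 87/2, - 15/4, - 2,43/19,10, 28,36 ]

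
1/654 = 1/654 = 0.00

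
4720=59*80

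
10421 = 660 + 9761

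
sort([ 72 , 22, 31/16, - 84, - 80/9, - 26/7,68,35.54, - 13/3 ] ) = [ - 84, - 80/9, - 13/3 ,  -  26/7, 31/16,22 , 35.54,68, 72]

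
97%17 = 12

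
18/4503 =6/1501 =0.00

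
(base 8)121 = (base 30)2l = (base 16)51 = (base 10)81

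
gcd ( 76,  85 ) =1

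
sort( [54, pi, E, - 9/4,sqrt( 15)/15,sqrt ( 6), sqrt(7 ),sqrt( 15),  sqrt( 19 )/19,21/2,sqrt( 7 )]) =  [-9/4,  sqrt(19)/19, sqrt( 15)/15,sqrt( 6 ), sqrt( 7 ),sqrt( 7 ),E,pi , sqrt( 15), 21/2, 54]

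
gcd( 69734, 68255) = 17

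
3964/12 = 330 + 1/3=330.33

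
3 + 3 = 6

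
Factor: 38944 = 2^5*1217^1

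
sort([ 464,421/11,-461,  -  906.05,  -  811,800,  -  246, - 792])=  [  -  906.05, - 811, - 792 , - 461, - 246, 421/11, 464,800 ] 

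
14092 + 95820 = 109912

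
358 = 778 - 420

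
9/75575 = 9/75575=0.00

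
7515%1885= 1860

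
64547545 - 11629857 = 52917688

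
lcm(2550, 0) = 0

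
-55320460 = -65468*845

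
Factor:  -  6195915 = - 3^2 * 5^1*11^1*12517^1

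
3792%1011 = 759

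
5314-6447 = -1133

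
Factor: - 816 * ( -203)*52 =8613696 = 2^6*3^1*7^1*13^1 * 17^1*29^1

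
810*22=17820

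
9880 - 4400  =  5480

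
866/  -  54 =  - 17 + 26/27 = -16.04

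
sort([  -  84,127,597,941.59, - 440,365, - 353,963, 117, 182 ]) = [-440, - 353, - 84,117,127,182, 365,597, 941.59,  963 ]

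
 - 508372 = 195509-703881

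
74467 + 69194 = 143661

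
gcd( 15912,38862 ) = 306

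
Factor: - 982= -2^1 * 491^1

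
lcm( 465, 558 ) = 2790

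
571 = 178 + 393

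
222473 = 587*379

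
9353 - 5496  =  3857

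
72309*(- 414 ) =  - 29935926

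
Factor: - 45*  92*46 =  - 190440 =- 2^3*3^2 *5^1*23^2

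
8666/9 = 962 + 8/9 = 962.89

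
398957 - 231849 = 167108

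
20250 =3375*6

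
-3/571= - 1 + 568/571 = -0.01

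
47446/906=23723/453=52.37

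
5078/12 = 2539/6 = 423.17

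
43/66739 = 43/66739 = 0.00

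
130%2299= 130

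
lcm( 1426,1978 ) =61318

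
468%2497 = 468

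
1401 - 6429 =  - 5028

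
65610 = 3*21870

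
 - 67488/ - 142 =475 + 19/71 = 475.27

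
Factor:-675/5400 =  - 2^( - 3) = - 1/8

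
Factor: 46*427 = 2^1*7^1*23^1*61^1 = 19642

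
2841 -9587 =-6746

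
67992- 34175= 33817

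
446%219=8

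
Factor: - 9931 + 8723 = - 1208 = - 2^3*151^1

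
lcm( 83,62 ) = 5146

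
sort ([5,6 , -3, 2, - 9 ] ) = [ - 9, -3,2,5 , 6 ] 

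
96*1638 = 157248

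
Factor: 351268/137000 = 641/250 = 2^( - 1)*5^ ( - 3) * 641^1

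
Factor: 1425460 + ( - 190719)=53^1*23297^1=1234741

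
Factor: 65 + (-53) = 12  =  2^2*3^1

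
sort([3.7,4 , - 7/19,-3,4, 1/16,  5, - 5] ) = [  -  5, - 3, - 7/19, 1/16,3.7,4,4 , 5]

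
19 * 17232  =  327408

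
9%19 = 9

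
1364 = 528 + 836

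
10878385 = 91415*119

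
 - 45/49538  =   - 45/49538 = -0.00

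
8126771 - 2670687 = 5456084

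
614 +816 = 1430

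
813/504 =1+103/168= 1.61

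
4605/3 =1535 =1535.00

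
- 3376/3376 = -1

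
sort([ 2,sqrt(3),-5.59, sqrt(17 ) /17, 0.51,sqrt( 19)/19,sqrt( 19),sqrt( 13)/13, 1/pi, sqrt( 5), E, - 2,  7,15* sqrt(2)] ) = [ - 5.59, - 2,sqrt(19) /19 , sqrt(17 )/17,sqrt(13 )/13,1/pi,0.51,sqrt(3), 2,sqrt( 5),E, sqrt(19),7,15 *sqrt( 2) ]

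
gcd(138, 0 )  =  138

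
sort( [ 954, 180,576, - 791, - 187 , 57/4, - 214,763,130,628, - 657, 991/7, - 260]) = [ - 791, - 657,- 260 , - 214, - 187 , 57/4 , 130,991/7 , 180 , 576 , 628, 763, 954 ] 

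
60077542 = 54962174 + 5115368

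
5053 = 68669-63616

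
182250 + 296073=478323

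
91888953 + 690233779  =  782122732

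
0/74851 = 0 = 0.00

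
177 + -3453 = - 3276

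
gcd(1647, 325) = 1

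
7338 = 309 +7029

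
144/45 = 16/5 =3.20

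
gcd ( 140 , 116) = 4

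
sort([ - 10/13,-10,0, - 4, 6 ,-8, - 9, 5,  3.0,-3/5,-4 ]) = [ - 10,-9, - 8, - 4, - 4,-10/13,-3/5,0,3.0,  5, 6]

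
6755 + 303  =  7058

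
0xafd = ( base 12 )1765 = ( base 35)2AD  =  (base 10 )2813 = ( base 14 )104D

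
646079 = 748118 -102039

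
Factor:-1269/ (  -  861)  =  423/287 = 3^2*7^( - 1)*41^( - 1 )*47^1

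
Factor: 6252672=2^7*3^1*19^1*857^1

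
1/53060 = 1/53060 = 0.00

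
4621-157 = 4464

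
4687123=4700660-13537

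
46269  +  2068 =48337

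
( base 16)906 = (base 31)2CG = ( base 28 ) 2QE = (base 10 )2310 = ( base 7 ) 6510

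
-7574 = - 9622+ 2048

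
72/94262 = 36/47131 = 0.00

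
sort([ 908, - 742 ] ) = [ - 742,908] 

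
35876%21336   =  14540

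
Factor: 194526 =2^1*3^2*101^1*107^1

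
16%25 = 16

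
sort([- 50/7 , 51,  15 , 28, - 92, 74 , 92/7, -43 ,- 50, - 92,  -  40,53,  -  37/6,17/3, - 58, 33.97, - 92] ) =[-92,-92 ,-92,-58,-50,  -  43, - 40, - 50/7, - 37/6 , 17/3, 92/7, 15 , 28,  33.97, 51, 53 , 74] 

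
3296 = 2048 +1248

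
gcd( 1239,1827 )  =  21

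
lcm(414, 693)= 31878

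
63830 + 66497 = 130327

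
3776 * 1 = 3776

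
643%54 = 49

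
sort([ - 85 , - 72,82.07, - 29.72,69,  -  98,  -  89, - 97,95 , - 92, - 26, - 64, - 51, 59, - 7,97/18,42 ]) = [  -  98, - 97, - 92, - 89, - 85,-72, - 64, - 51 , - 29.72, - 26, - 7, 97/18, 42,59, 69, 82.07,95 ]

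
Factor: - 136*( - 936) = 2^6* 3^2*13^1 * 17^1= 127296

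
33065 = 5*6613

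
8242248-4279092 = 3963156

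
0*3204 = 0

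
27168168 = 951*28568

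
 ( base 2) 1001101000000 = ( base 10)4928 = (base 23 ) 976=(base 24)8d8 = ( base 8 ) 11500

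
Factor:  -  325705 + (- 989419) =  - 1315124 = - 2^2*328781^1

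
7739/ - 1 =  - 7739/1 =-  7739.00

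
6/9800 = 3/4900=0.00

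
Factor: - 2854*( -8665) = 2^1 *5^1*1427^1 * 1733^1= 24729910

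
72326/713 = 101 + 313/713 = 101.44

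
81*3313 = 268353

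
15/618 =5/206  =  0.02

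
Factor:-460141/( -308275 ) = 709/475 = 5^( -2 )*19^( - 1 ) * 709^1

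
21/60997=21/60997  =  0.00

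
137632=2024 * 68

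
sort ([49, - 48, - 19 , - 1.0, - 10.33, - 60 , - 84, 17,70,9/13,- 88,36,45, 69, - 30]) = [ - 88, - 84,-60, - 48 , - 30,-19, -10.33, -1.0, 9/13 , 17,  36, 45,49, 69,70 ] 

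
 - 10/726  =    -  1+ 358/363=- 0.01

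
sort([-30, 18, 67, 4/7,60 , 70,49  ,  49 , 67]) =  [ - 30, 4/7, 18, 49, 49, 60,67,  67, 70]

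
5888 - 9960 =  - 4072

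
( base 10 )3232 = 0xca0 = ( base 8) 6240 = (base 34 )2R2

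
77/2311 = 77/2311 = 0.03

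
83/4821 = 83/4821=   0.02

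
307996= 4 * 76999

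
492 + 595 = 1087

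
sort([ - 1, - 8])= [-8, - 1 ]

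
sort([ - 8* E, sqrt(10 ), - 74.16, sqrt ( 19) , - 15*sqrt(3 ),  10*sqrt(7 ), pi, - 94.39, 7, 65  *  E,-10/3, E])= [ - 94.39, - 74.16, - 15*sqrt( 3) ,  -  8*E,-10/3, E , pi, sqrt(10 ),sqrt( 19 ),7, 10 * sqrt(7), 65*E ] 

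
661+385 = 1046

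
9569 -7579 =1990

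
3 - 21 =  - 18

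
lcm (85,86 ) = 7310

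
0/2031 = 0  =  0.00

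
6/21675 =2/7225 = 0.00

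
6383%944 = 719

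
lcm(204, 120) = 2040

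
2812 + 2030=4842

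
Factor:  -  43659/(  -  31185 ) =7/5= 5^( - 1)*7^1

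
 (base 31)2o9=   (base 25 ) 470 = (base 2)101001110011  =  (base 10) 2675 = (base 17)946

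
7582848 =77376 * 98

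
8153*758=6179974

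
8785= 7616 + 1169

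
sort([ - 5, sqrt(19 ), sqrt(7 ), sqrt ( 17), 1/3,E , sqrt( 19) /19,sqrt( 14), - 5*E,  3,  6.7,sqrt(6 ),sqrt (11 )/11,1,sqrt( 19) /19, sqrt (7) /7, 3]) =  [ - 5*E, - 5, sqrt( 19) /19,sqrt(19) /19,sqrt(11) /11,1/3  ,  sqrt(7)/7,1,sqrt( 6 ), sqrt(7),E, 3 , 3,sqrt(14),  sqrt ( 17),sqrt(19),6.7]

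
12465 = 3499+8966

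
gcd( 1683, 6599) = 1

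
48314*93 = 4493202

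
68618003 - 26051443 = 42566560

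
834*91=75894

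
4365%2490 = 1875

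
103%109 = 103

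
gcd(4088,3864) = 56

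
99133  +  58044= 157177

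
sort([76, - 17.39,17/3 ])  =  [ - 17.39,17/3,76]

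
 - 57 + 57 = 0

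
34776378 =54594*637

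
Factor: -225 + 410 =5^1*37^1 = 185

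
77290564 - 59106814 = 18183750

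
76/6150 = 38/3075 = 0.01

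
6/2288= 3/1144 = 0.00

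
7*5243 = 36701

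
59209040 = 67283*880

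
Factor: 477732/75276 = 3^( - 2) * 17^( - 1)*971^1= 971/153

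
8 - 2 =6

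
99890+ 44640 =144530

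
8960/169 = 8960/169 = 53.02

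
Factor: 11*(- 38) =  - 2^1* 11^1*19^1 = -418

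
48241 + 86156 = 134397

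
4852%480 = 52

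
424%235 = 189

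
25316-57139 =-31823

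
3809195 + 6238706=10047901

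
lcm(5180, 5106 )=357420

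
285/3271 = 285/3271 = 0.09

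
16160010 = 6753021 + 9406989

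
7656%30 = 6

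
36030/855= 42 + 8/57 = 42.14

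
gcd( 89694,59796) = 29898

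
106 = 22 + 84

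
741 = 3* 247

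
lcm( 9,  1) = 9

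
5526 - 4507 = 1019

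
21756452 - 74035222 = -52278770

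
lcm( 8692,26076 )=26076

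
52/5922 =26/2961 = 0.01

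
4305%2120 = 65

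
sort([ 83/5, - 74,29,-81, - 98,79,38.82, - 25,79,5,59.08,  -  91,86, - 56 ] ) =[ - 98,-91,-81, - 74, - 56,-25,5,83/5,29, 38.82, 59.08, 79, 79, 86] 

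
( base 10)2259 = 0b100011010011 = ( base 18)6H9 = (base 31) 2AR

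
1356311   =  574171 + 782140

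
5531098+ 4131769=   9662867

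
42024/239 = 175 + 199/239 = 175.83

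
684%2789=684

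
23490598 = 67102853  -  43612255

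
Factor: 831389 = 13^1 *31^1*2063^1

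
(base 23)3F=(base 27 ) 33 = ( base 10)84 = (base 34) 2G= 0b1010100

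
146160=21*6960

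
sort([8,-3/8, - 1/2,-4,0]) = [ - 4 , - 1/2,-3/8, 0,8 ] 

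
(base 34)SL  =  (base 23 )1j7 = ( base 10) 973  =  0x3cd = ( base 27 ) 191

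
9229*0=0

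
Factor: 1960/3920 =2^( - 1 ) =1/2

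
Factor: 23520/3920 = 2^1*3^1 = 6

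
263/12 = 21 + 11/12=21.92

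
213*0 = 0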